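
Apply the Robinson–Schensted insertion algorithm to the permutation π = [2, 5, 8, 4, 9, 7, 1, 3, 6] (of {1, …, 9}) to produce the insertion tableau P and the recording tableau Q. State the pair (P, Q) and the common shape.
P = [1, 3, 6, 9] / [2, 4, 7] / [5, 8];  Q = [1, 2, 3, 5] / [4, 6, 9] / [7, 8];  common shape = (4, 3, 2)

Row-insert the values π_1, π_2, … into P one at a time, bumping the leftmost entry strictly greater than the inserted value down to the next row. The recording tableau Q records, in position (i, j), the step at which that cell was added to P.
  Insert 2 (step 1): P = [2];  Q = [1]
  Insert 5 (step 2): P = [2, 5];  Q = [1, 2]
  Insert 8 (step 3): P = [2, 5, 8];  Q = [1, 2, 3]
  Insert 4 (step 4): P = [2, 4, 8] / [5];  Q = [1, 2, 3] / [4]
  Insert 9 (step 5): P = [2, 4, 8, 9] / [5];  Q = [1, 2, 3, 5] / [4]
  Insert 7 (step 6): P = [2, 4, 7, 9] / [5, 8];  Q = [1, 2, 3, 5] / [4, 6]
  Insert 1 (step 7): P = [1, 4, 7, 9] / [2, 8] / [5];  Q = [1, 2, 3, 5] / [4, 6] / [7]
  Insert 3 (step 8): P = [1, 3, 7, 9] / [2, 4] / [5, 8];  Q = [1, 2, 3, 5] / [4, 6] / [7, 8]
  Insert 6 (step 9): P = [1, 3, 6, 9] / [2, 4, 7] / [5, 8];  Q = [1, 2, 3, 5] / [4, 6, 9] / [7, 8]
Final shape: (4, 3, 2).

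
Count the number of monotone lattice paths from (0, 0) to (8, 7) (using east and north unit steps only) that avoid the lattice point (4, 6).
Number of paths = 5385

Total paths from (0, 0) to (8, 7): C(15, 8) = 6435. Paths through (4, 6): (paths (0, 0) → (4, 6)) × (paths (4, 6) → (8, 7)) = C(10, 4) · C(5, 4) = 210 · 5 = 1050. Avoidance count = 6435 − 1050 = 5385.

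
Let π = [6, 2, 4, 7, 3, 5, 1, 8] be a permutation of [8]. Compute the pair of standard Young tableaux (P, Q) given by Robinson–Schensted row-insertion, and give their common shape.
P = [1, 3, 5, 8] / [2, 7] / [4] / [6];  Q = [1, 3, 4, 8] / [2, 6] / [5] / [7];  common shape = (4, 2, 1, 1)

Row-insert the values π_1, π_2, … into P one at a time, bumping the leftmost entry strictly greater than the inserted value down to the next row. The recording tableau Q records, in position (i, j), the step at which that cell was added to P.
  Insert 6 (step 1): P = [6];  Q = [1]
  Insert 2 (step 2): P = [2] / [6];  Q = [1] / [2]
  Insert 4 (step 3): P = [2, 4] / [6];  Q = [1, 3] / [2]
  Insert 7 (step 4): P = [2, 4, 7] / [6];  Q = [1, 3, 4] / [2]
  Insert 3 (step 5): P = [2, 3, 7] / [4] / [6];  Q = [1, 3, 4] / [2] / [5]
  Insert 5 (step 6): P = [2, 3, 5] / [4, 7] / [6];  Q = [1, 3, 4] / [2, 6] / [5]
  Insert 1 (step 7): P = [1, 3, 5] / [2, 7] / [4] / [6];  Q = [1, 3, 4] / [2, 6] / [5] / [7]
  Insert 8 (step 8): P = [1, 3, 5, 8] / [2, 7] / [4] / [6];  Q = [1, 3, 4, 8] / [2, 6] / [5] / [7]
Final shape: (4, 2, 1, 1).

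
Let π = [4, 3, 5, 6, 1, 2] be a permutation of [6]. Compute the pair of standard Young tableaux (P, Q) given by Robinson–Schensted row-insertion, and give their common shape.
P = [1, 2, 6] / [3, 5] / [4];  Q = [1, 3, 4] / [2, 6] / [5];  common shape = (3, 2, 1)

Row-insert the values π_1, π_2, … into P one at a time, bumping the leftmost entry strictly greater than the inserted value down to the next row. The recording tableau Q records, in position (i, j), the step at which that cell was added to P.
  Insert 4 (step 1): P = [4];  Q = [1]
  Insert 3 (step 2): P = [3] / [4];  Q = [1] / [2]
  Insert 5 (step 3): P = [3, 5] / [4];  Q = [1, 3] / [2]
  Insert 6 (step 4): P = [3, 5, 6] / [4];  Q = [1, 3, 4] / [2]
  Insert 1 (step 5): P = [1, 5, 6] / [3] / [4];  Q = [1, 3, 4] / [2] / [5]
  Insert 2 (step 6): P = [1, 2, 6] / [3, 5] / [4];  Q = [1, 3, 4] / [2, 6] / [5]
Final shape: (3, 2, 1).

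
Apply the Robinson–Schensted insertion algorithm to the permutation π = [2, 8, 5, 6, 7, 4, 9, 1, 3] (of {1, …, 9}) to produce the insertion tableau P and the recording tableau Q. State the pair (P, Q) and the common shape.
P = [1, 3, 6, 7, 9] / [2, 4] / [5] / [8];  Q = [1, 2, 4, 5, 7] / [3, 9] / [6] / [8];  common shape = (5, 2, 1, 1)

Row-insert the values π_1, π_2, … into P one at a time, bumping the leftmost entry strictly greater than the inserted value down to the next row. The recording tableau Q records, in position (i, j), the step at which that cell was added to P.
  Insert 2 (step 1): P = [2];  Q = [1]
  Insert 8 (step 2): P = [2, 8];  Q = [1, 2]
  Insert 5 (step 3): P = [2, 5] / [8];  Q = [1, 2] / [3]
  Insert 6 (step 4): P = [2, 5, 6] / [8];  Q = [1, 2, 4] / [3]
  Insert 7 (step 5): P = [2, 5, 6, 7] / [8];  Q = [1, 2, 4, 5] / [3]
  Insert 4 (step 6): P = [2, 4, 6, 7] / [5] / [8];  Q = [1, 2, 4, 5] / [3] / [6]
  Insert 9 (step 7): P = [2, 4, 6, 7, 9] / [5] / [8];  Q = [1, 2, 4, 5, 7] / [3] / [6]
  Insert 1 (step 8): P = [1, 4, 6, 7, 9] / [2] / [5] / [8];  Q = [1, 2, 4, 5, 7] / [3] / [6] / [8]
  Insert 3 (step 9): P = [1, 3, 6, 7, 9] / [2, 4] / [5] / [8];  Q = [1, 2, 4, 5, 7] / [3, 9] / [6] / [8]
Final shape: (5, 2, 1, 1).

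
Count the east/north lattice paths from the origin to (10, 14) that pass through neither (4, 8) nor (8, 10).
Number of paths = 958881

Inclusion–exclusion. Total paths: C(24, 10) = 1961256. Through P₁: C(12, 4)·C(12, 6) = 457380. Through P₂: C(18, 8)·C(6, 2) = 656370. Since P₁ is strictly southwest of P₂, a monotone path through both must visit P₁ then P₂; paths through both = C(12, 4)·C(6, 4)·C(6, 2) = 111375. Avoid both = 1961256 − 457380 − 656370 + 111375 = 958881.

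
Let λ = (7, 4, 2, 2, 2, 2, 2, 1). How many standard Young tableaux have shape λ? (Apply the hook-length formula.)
# SYT of shape (7, 4, 2, 2, 2, 2, 2, 1) = 768215448

Hook-length formula: f^λ = n! / Π hook(c), product over all cells c of the Young diagram. For λ = (7, 4, 2, 2, 2, 2, 2, 1), n = 22 boxes. Hook lengths by row (left-to-right, top-to-bottom): [14, 12, 6, 5, 3, 2, 1]; [10, 8, 2, 1]; [7, 5]; [6, 4]; [5, 3]; [4, 2]; [3, 1]; [1]. Product of hooks = 1463132160000. So f^λ = 22! / 1463132160000 = 1124000727777607680000 / 1463132160000 = 768215448.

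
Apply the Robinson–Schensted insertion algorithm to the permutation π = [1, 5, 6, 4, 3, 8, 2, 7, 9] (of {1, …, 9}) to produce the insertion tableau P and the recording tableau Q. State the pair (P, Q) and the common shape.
P = [1, 2, 6, 7, 9] / [3, 8] / [4] / [5];  Q = [1, 2, 3, 6, 9] / [4, 8] / [5] / [7];  common shape = (5, 2, 1, 1)

Row-insert the values π_1, π_2, … into P one at a time, bumping the leftmost entry strictly greater than the inserted value down to the next row. The recording tableau Q records, in position (i, j), the step at which that cell was added to P.
  Insert 1 (step 1): P = [1];  Q = [1]
  Insert 5 (step 2): P = [1, 5];  Q = [1, 2]
  Insert 6 (step 3): P = [1, 5, 6];  Q = [1, 2, 3]
  Insert 4 (step 4): P = [1, 4, 6] / [5];  Q = [1, 2, 3] / [4]
  Insert 3 (step 5): P = [1, 3, 6] / [4] / [5];  Q = [1, 2, 3] / [4] / [5]
  Insert 8 (step 6): P = [1, 3, 6, 8] / [4] / [5];  Q = [1, 2, 3, 6] / [4] / [5]
  Insert 2 (step 7): P = [1, 2, 6, 8] / [3] / [4] / [5];  Q = [1, 2, 3, 6] / [4] / [5] / [7]
  Insert 7 (step 8): P = [1, 2, 6, 7] / [3, 8] / [4] / [5];  Q = [1, 2, 3, 6] / [4, 8] / [5] / [7]
  Insert 9 (step 9): P = [1, 2, 6, 7, 9] / [3, 8] / [4] / [5];  Q = [1, 2, 3, 6, 9] / [4, 8] / [5] / [7]
Final shape: (5, 2, 1, 1).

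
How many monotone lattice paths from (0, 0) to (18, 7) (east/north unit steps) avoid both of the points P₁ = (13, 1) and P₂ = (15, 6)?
Number of paths = 258352

Inclusion–exclusion. Total paths: C(25, 18) = 480700. Through P₁: C(14, 13)·C(11, 5) = 6468. Through P₂: C(21, 15)·C(4, 3) = 217056. Since P₁ is strictly southwest of P₂, a monotone path through both must visit P₁ then P₂; paths through both = C(14, 13)·C(7, 2)·C(4, 3) = 1176. Avoid both = 480700 − 6468 − 217056 + 1176 = 258352.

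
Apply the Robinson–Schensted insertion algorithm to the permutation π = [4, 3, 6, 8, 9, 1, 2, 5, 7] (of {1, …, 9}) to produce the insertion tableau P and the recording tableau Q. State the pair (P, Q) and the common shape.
P = [1, 2, 5, 7] / [3, 6, 8, 9] / [4];  Q = [1, 3, 4, 5] / [2, 7, 8, 9] / [6];  common shape = (4, 4, 1)

Row-insert the values π_1, π_2, … into P one at a time, bumping the leftmost entry strictly greater than the inserted value down to the next row. The recording tableau Q records, in position (i, j), the step at which that cell was added to P.
  Insert 4 (step 1): P = [4];  Q = [1]
  Insert 3 (step 2): P = [3] / [4];  Q = [1] / [2]
  Insert 6 (step 3): P = [3, 6] / [4];  Q = [1, 3] / [2]
  Insert 8 (step 4): P = [3, 6, 8] / [4];  Q = [1, 3, 4] / [2]
  Insert 9 (step 5): P = [3, 6, 8, 9] / [4];  Q = [1, 3, 4, 5] / [2]
  Insert 1 (step 6): P = [1, 6, 8, 9] / [3] / [4];  Q = [1, 3, 4, 5] / [2] / [6]
  Insert 2 (step 7): P = [1, 2, 8, 9] / [3, 6] / [4];  Q = [1, 3, 4, 5] / [2, 7] / [6]
  Insert 5 (step 8): P = [1, 2, 5, 9] / [3, 6, 8] / [4];  Q = [1, 3, 4, 5] / [2, 7, 8] / [6]
  Insert 7 (step 9): P = [1, 2, 5, 7] / [3, 6, 8, 9] / [4];  Q = [1, 3, 4, 5] / [2, 7, 8, 9] / [6]
Final shape: (4, 4, 1).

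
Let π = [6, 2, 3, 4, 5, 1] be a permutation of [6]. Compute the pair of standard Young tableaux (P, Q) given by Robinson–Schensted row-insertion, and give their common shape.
P = [1, 3, 4, 5] / [2] / [6];  Q = [1, 3, 4, 5] / [2] / [6];  common shape = (4, 1, 1)

Row-insert the values π_1, π_2, … into P one at a time, bumping the leftmost entry strictly greater than the inserted value down to the next row. The recording tableau Q records, in position (i, j), the step at which that cell was added to P.
  Insert 6 (step 1): P = [6];  Q = [1]
  Insert 2 (step 2): P = [2] / [6];  Q = [1] / [2]
  Insert 3 (step 3): P = [2, 3] / [6];  Q = [1, 3] / [2]
  Insert 4 (step 4): P = [2, 3, 4] / [6];  Q = [1, 3, 4] / [2]
  Insert 5 (step 5): P = [2, 3, 4, 5] / [6];  Q = [1, 3, 4, 5] / [2]
  Insert 1 (step 6): P = [1, 3, 4, 5] / [2] / [6];  Q = [1, 3, 4, 5] / [2] / [6]
Final shape: (4, 1, 1).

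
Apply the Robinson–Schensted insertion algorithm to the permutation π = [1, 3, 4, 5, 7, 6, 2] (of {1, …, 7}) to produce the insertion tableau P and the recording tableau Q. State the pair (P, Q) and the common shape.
P = [1, 2, 4, 5, 6] / [3] / [7];  Q = [1, 2, 3, 4, 5] / [6] / [7];  common shape = (5, 1, 1)

Row-insert the values π_1, π_2, … into P one at a time, bumping the leftmost entry strictly greater than the inserted value down to the next row. The recording tableau Q records, in position (i, j), the step at which that cell was added to P.
  Insert 1 (step 1): P = [1];  Q = [1]
  Insert 3 (step 2): P = [1, 3];  Q = [1, 2]
  Insert 4 (step 3): P = [1, 3, 4];  Q = [1, 2, 3]
  Insert 5 (step 4): P = [1, 3, 4, 5];  Q = [1, 2, 3, 4]
  Insert 7 (step 5): P = [1, 3, 4, 5, 7];  Q = [1, 2, 3, 4, 5]
  Insert 6 (step 6): P = [1, 3, 4, 5, 6] / [7];  Q = [1, 2, 3, 4, 5] / [6]
  Insert 2 (step 7): P = [1, 2, 4, 5, 6] / [3] / [7];  Q = [1, 2, 3, 4, 5] / [6] / [7]
Final shape: (5, 1, 1).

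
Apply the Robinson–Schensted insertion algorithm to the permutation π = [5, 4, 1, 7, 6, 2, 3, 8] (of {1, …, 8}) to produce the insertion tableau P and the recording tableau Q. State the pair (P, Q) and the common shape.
P = [1, 2, 3, 8] / [4, 6] / [5, 7];  Q = [1, 4, 7, 8] / [2, 5] / [3, 6];  common shape = (4, 2, 2)

Row-insert the values π_1, π_2, … into P one at a time, bumping the leftmost entry strictly greater than the inserted value down to the next row. The recording tableau Q records, in position (i, j), the step at which that cell was added to P.
  Insert 5 (step 1): P = [5];  Q = [1]
  Insert 4 (step 2): P = [4] / [5];  Q = [1] / [2]
  Insert 1 (step 3): P = [1] / [4] / [5];  Q = [1] / [2] / [3]
  Insert 7 (step 4): P = [1, 7] / [4] / [5];  Q = [1, 4] / [2] / [3]
  Insert 6 (step 5): P = [1, 6] / [4, 7] / [5];  Q = [1, 4] / [2, 5] / [3]
  Insert 2 (step 6): P = [1, 2] / [4, 6] / [5, 7];  Q = [1, 4] / [2, 5] / [3, 6]
  Insert 3 (step 7): P = [1, 2, 3] / [4, 6] / [5, 7];  Q = [1, 4, 7] / [2, 5] / [3, 6]
  Insert 8 (step 8): P = [1, 2, 3, 8] / [4, 6] / [5, 7];  Q = [1, 4, 7, 8] / [2, 5] / [3, 6]
Final shape: (4, 2, 2).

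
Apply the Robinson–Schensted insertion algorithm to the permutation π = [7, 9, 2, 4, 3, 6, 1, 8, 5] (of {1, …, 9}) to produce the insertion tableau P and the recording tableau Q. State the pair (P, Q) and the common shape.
P = [1, 3, 5, 8] / [2, 6] / [4, 9] / [7];  Q = [1, 2, 6, 8] / [3, 4] / [5, 9] / [7];  common shape = (4, 2, 2, 1)

Row-insert the values π_1, π_2, … into P one at a time, bumping the leftmost entry strictly greater than the inserted value down to the next row. The recording tableau Q records, in position (i, j), the step at which that cell was added to P.
  Insert 7 (step 1): P = [7];  Q = [1]
  Insert 9 (step 2): P = [7, 9];  Q = [1, 2]
  Insert 2 (step 3): P = [2, 9] / [7];  Q = [1, 2] / [3]
  Insert 4 (step 4): P = [2, 4] / [7, 9];  Q = [1, 2] / [3, 4]
  Insert 3 (step 5): P = [2, 3] / [4, 9] / [7];  Q = [1, 2] / [3, 4] / [5]
  Insert 6 (step 6): P = [2, 3, 6] / [4, 9] / [7];  Q = [1, 2, 6] / [3, 4] / [5]
  Insert 1 (step 7): P = [1, 3, 6] / [2, 9] / [4] / [7];  Q = [1, 2, 6] / [3, 4] / [5] / [7]
  Insert 8 (step 8): P = [1, 3, 6, 8] / [2, 9] / [4] / [7];  Q = [1, 2, 6, 8] / [3, 4] / [5] / [7]
  Insert 5 (step 9): P = [1, 3, 5, 8] / [2, 6] / [4, 9] / [7];  Q = [1, 2, 6, 8] / [3, 4] / [5, 9] / [7]
Final shape: (4, 2, 2, 1).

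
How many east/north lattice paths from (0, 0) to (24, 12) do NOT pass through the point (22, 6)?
Number of paths = 1241128980

Total paths from (0, 0) to (24, 12): C(36, 24) = 1251677700. Paths through (22, 6): (paths (0, 0) → (22, 6)) × (paths (22, 6) → (24, 12)) = C(28, 22) · C(8, 2) = 376740 · 28 = 10548720. Avoidance count = 1251677700 − 10548720 = 1241128980.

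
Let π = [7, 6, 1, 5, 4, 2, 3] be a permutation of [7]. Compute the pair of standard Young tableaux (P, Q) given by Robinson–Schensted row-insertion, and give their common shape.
P = [1, 2, 3] / [4] / [5] / [6] / [7];  Q = [1, 4, 7] / [2] / [3] / [5] / [6];  common shape = (3, 1, 1, 1, 1)

Row-insert the values π_1, π_2, … into P one at a time, bumping the leftmost entry strictly greater than the inserted value down to the next row. The recording tableau Q records, in position (i, j), the step at which that cell was added to P.
  Insert 7 (step 1): P = [7];  Q = [1]
  Insert 6 (step 2): P = [6] / [7];  Q = [1] / [2]
  Insert 1 (step 3): P = [1] / [6] / [7];  Q = [1] / [2] / [3]
  Insert 5 (step 4): P = [1, 5] / [6] / [7];  Q = [1, 4] / [2] / [3]
  Insert 4 (step 5): P = [1, 4] / [5] / [6] / [7];  Q = [1, 4] / [2] / [3] / [5]
  Insert 2 (step 6): P = [1, 2] / [4] / [5] / [6] / [7];  Q = [1, 4] / [2] / [3] / [5] / [6]
  Insert 3 (step 7): P = [1, 2, 3] / [4] / [5] / [6] / [7];  Q = [1, 4, 7] / [2] / [3] / [5] / [6]
Final shape: (3, 1, 1, 1, 1).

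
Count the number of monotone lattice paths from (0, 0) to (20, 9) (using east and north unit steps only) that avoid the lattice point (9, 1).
Number of paths = 9259185

Total paths from (0, 0) to (20, 9): C(29, 20) = 10015005. Paths through (9, 1): (paths (0, 0) → (9, 1)) × (paths (9, 1) → (20, 9)) = C(10, 9) · C(19, 11) = 10 · 75582 = 755820. Avoidance count = 10015005 − 755820 = 9259185.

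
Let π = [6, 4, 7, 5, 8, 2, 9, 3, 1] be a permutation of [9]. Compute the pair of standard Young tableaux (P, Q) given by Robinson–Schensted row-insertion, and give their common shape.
P = [1, 3, 8, 9] / [2, 5] / [4, 7] / [6];  Q = [1, 3, 5, 7] / [2, 4] / [6, 8] / [9];  common shape = (4, 2, 2, 1)

Row-insert the values π_1, π_2, … into P one at a time, bumping the leftmost entry strictly greater than the inserted value down to the next row. The recording tableau Q records, in position (i, j), the step at which that cell was added to P.
  Insert 6 (step 1): P = [6];  Q = [1]
  Insert 4 (step 2): P = [4] / [6];  Q = [1] / [2]
  Insert 7 (step 3): P = [4, 7] / [6];  Q = [1, 3] / [2]
  Insert 5 (step 4): P = [4, 5] / [6, 7];  Q = [1, 3] / [2, 4]
  Insert 8 (step 5): P = [4, 5, 8] / [6, 7];  Q = [1, 3, 5] / [2, 4]
  Insert 2 (step 6): P = [2, 5, 8] / [4, 7] / [6];  Q = [1, 3, 5] / [2, 4] / [6]
  Insert 9 (step 7): P = [2, 5, 8, 9] / [4, 7] / [6];  Q = [1, 3, 5, 7] / [2, 4] / [6]
  Insert 3 (step 8): P = [2, 3, 8, 9] / [4, 5] / [6, 7];  Q = [1, 3, 5, 7] / [2, 4] / [6, 8]
  Insert 1 (step 9): P = [1, 3, 8, 9] / [2, 5] / [4, 7] / [6];  Q = [1, 3, 5, 7] / [2, 4] / [6, 8] / [9]
Final shape: (4, 2, 2, 1).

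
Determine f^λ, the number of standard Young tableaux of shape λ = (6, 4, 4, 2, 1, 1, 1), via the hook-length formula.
# SYT of shape (6, 4, 4, 2, 1, 1, 1) = 40738698

Hook-length formula: f^λ = n! / Π hook(c), product over all cells c of the Young diagram. For λ = (6, 4, 4, 2, 1, 1, 1), n = 19 boxes. Hook lengths by row (left-to-right, top-to-bottom): [12, 8, 6, 5, 2, 1]; [9, 5, 3, 2]; [8, 4, 2, 1]; [5, 1]; [3]; [2]; [1]. Product of hooks = 2985984000. So f^λ = 19! / 2985984000 = 121645100408832000 / 2985984000 = 40738698.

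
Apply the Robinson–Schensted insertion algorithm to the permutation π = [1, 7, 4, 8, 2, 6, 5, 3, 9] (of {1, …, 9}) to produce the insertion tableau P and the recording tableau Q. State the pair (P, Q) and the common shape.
P = [1, 2, 3, 9] / [4, 5] / [6, 8] / [7];  Q = [1, 2, 4, 9] / [3, 6] / [5, 7] / [8];  common shape = (4, 2, 2, 1)

Row-insert the values π_1, π_2, … into P one at a time, bumping the leftmost entry strictly greater than the inserted value down to the next row. The recording tableau Q records, in position (i, j), the step at which that cell was added to P.
  Insert 1 (step 1): P = [1];  Q = [1]
  Insert 7 (step 2): P = [1, 7];  Q = [1, 2]
  Insert 4 (step 3): P = [1, 4] / [7];  Q = [1, 2] / [3]
  Insert 8 (step 4): P = [1, 4, 8] / [7];  Q = [1, 2, 4] / [3]
  Insert 2 (step 5): P = [1, 2, 8] / [4] / [7];  Q = [1, 2, 4] / [3] / [5]
  Insert 6 (step 6): P = [1, 2, 6] / [4, 8] / [7];  Q = [1, 2, 4] / [3, 6] / [5]
  Insert 5 (step 7): P = [1, 2, 5] / [4, 6] / [7, 8];  Q = [1, 2, 4] / [3, 6] / [5, 7]
  Insert 3 (step 8): P = [1, 2, 3] / [4, 5] / [6, 8] / [7];  Q = [1, 2, 4] / [3, 6] / [5, 7] / [8]
  Insert 9 (step 9): P = [1, 2, 3, 9] / [4, 5] / [6, 8] / [7];  Q = [1, 2, 4, 9] / [3, 6] / [5, 7] / [8]
Final shape: (4, 2, 2, 1).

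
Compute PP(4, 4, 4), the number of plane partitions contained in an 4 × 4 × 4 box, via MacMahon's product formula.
PP(4, 4, 4) = 232848

Evaluate the triple product over i = 1..4, j = 1..4, k = 1..4. The factors are (2/1) · (3/2) · (4/3) · (5/4) · (3/2) · (4/3) · (5/4) · (6/5) · … (64 factors total). The numerators and denominators telescope so the product is an integer; carrying out the multiplication exactly gives PP(4, 4, 4) = 232848.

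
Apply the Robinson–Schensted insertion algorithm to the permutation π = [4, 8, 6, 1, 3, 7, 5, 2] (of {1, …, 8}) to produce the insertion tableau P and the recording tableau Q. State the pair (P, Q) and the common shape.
P = [1, 2, 5] / [3, 6, 7] / [4] / [8];  Q = [1, 2, 6] / [3, 5, 7] / [4] / [8];  common shape = (3, 3, 1, 1)

Row-insert the values π_1, π_2, … into P one at a time, bumping the leftmost entry strictly greater than the inserted value down to the next row. The recording tableau Q records, in position (i, j), the step at which that cell was added to P.
  Insert 4 (step 1): P = [4];  Q = [1]
  Insert 8 (step 2): P = [4, 8];  Q = [1, 2]
  Insert 6 (step 3): P = [4, 6] / [8];  Q = [1, 2] / [3]
  Insert 1 (step 4): P = [1, 6] / [4] / [8];  Q = [1, 2] / [3] / [4]
  Insert 3 (step 5): P = [1, 3] / [4, 6] / [8];  Q = [1, 2] / [3, 5] / [4]
  Insert 7 (step 6): P = [1, 3, 7] / [4, 6] / [8];  Q = [1, 2, 6] / [3, 5] / [4]
  Insert 5 (step 7): P = [1, 3, 5] / [4, 6, 7] / [8];  Q = [1, 2, 6] / [3, 5, 7] / [4]
  Insert 2 (step 8): P = [1, 2, 5] / [3, 6, 7] / [4] / [8];  Q = [1, 2, 6] / [3, 5, 7] / [4] / [8]
Final shape: (3, 3, 1, 1).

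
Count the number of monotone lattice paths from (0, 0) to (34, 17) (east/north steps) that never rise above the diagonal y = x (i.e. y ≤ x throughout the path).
Number of paths = 7596549816030

By the reflection principle (André's argument), the number of monotone paths to (34, 17) with n ≤ m that never go above y = x is C(51, 34) − C(51, 35) = 14771069086725 − 7174519270695 = 7596549816030.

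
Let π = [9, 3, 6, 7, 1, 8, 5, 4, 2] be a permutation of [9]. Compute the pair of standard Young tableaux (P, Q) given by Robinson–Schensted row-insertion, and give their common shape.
P = [1, 2, 7, 8] / [3, 4] / [5] / [6] / [9];  Q = [1, 3, 4, 6] / [2, 7] / [5] / [8] / [9];  common shape = (4, 2, 1, 1, 1)

Row-insert the values π_1, π_2, … into P one at a time, bumping the leftmost entry strictly greater than the inserted value down to the next row. The recording tableau Q records, in position (i, j), the step at which that cell was added to P.
  Insert 9 (step 1): P = [9];  Q = [1]
  Insert 3 (step 2): P = [3] / [9];  Q = [1] / [2]
  Insert 6 (step 3): P = [3, 6] / [9];  Q = [1, 3] / [2]
  Insert 7 (step 4): P = [3, 6, 7] / [9];  Q = [1, 3, 4] / [2]
  Insert 1 (step 5): P = [1, 6, 7] / [3] / [9];  Q = [1, 3, 4] / [2] / [5]
  Insert 8 (step 6): P = [1, 6, 7, 8] / [3] / [9];  Q = [1, 3, 4, 6] / [2] / [5]
  Insert 5 (step 7): P = [1, 5, 7, 8] / [3, 6] / [9];  Q = [1, 3, 4, 6] / [2, 7] / [5]
  Insert 4 (step 8): P = [1, 4, 7, 8] / [3, 5] / [6] / [9];  Q = [1, 3, 4, 6] / [2, 7] / [5] / [8]
  Insert 2 (step 9): P = [1, 2, 7, 8] / [3, 4] / [5] / [6] / [9];  Q = [1, 3, 4, 6] / [2, 7] / [5] / [8] / [9]
Final shape: (4, 2, 1, 1, 1).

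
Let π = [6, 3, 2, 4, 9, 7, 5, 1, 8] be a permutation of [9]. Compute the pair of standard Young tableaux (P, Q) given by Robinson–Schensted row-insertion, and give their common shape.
P = [1, 4, 5, 8] / [2, 7] / [3, 9] / [6];  Q = [1, 4, 5, 9] / [2, 6] / [3, 7] / [8];  common shape = (4, 2, 2, 1)

Row-insert the values π_1, π_2, … into P one at a time, bumping the leftmost entry strictly greater than the inserted value down to the next row. The recording tableau Q records, in position (i, j), the step at which that cell was added to P.
  Insert 6 (step 1): P = [6];  Q = [1]
  Insert 3 (step 2): P = [3] / [6];  Q = [1] / [2]
  Insert 2 (step 3): P = [2] / [3] / [6];  Q = [1] / [2] / [3]
  Insert 4 (step 4): P = [2, 4] / [3] / [6];  Q = [1, 4] / [2] / [3]
  Insert 9 (step 5): P = [2, 4, 9] / [3] / [6];  Q = [1, 4, 5] / [2] / [3]
  Insert 7 (step 6): P = [2, 4, 7] / [3, 9] / [6];  Q = [1, 4, 5] / [2, 6] / [3]
  Insert 5 (step 7): P = [2, 4, 5] / [3, 7] / [6, 9];  Q = [1, 4, 5] / [2, 6] / [3, 7]
  Insert 1 (step 8): P = [1, 4, 5] / [2, 7] / [3, 9] / [6];  Q = [1, 4, 5] / [2, 6] / [3, 7] / [8]
  Insert 8 (step 9): P = [1, 4, 5, 8] / [2, 7] / [3, 9] / [6];  Q = [1, 4, 5, 9] / [2, 6] / [3, 7] / [8]
Final shape: (4, 2, 2, 1).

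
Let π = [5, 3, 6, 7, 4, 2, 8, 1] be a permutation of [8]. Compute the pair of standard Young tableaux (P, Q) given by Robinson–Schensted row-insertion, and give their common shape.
P = [1, 4, 7, 8] / [2, 6] / [3] / [5];  Q = [1, 3, 4, 7] / [2, 5] / [6] / [8];  common shape = (4, 2, 1, 1)

Row-insert the values π_1, π_2, … into P one at a time, bumping the leftmost entry strictly greater than the inserted value down to the next row. The recording tableau Q records, in position (i, j), the step at which that cell was added to P.
  Insert 5 (step 1): P = [5];  Q = [1]
  Insert 3 (step 2): P = [3] / [5];  Q = [1] / [2]
  Insert 6 (step 3): P = [3, 6] / [5];  Q = [1, 3] / [2]
  Insert 7 (step 4): P = [3, 6, 7] / [5];  Q = [1, 3, 4] / [2]
  Insert 4 (step 5): P = [3, 4, 7] / [5, 6];  Q = [1, 3, 4] / [2, 5]
  Insert 2 (step 6): P = [2, 4, 7] / [3, 6] / [5];  Q = [1, 3, 4] / [2, 5] / [6]
  Insert 8 (step 7): P = [2, 4, 7, 8] / [3, 6] / [5];  Q = [1, 3, 4, 7] / [2, 5] / [6]
  Insert 1 (step 8): P = [1, 4, 7, 8] / [2, 6] / [3] / [5];  Q = [1, 3, 4, 7] / [2, 5] / [6] / [8]
Final shape: (4, 2, 1, 1).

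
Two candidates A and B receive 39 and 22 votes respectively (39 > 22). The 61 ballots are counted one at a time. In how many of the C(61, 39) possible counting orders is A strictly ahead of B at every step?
Strict-lead orderings = 6169814424129300

Total orderings of the 61 votes with 39 for A: C(61, 39) = 22138745874816900. By the Bertrand ballot formula (Cycle Lemma / reflection principle), the number of orderings in which A is strictly ahead of B throughout is (p − q)/(p + q) · C(p + q, p) = (39 − 22)/(39 + 22) · 22138745874816900 = 6169814424129300.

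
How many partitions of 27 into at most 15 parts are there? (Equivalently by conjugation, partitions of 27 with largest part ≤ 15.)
p(27, parts ≤ 15) = 2815

Use the recurrence p(n, m) = p(n, m−1) + p(n−m, m): either the largest part is < m (count p(n, m−1)) or the largest part is exactly m (remove one copy of m, count p(n−m, m)). With p(0, ·) = 1 this gives p(27, parts ≤ 15) = 2815. (By conjugating Young diagrams, this also counts partitions of 27 into at most 15 parts.)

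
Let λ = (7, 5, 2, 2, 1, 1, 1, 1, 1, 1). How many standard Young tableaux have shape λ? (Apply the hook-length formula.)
# SYT of shape (7, 5, 2, 2, 1, 1, 1, 1, 1, 1) = 670273450

Hook-length formula: f^λ = n! / Π hook(c), product over all cells c of the Young diagram. For λ = (7, 5, 2, 2, 1, 1, 1, 1, 1, 1), n = 22 boxes. Hook lengths by row (left-to-right, top-to-bottom): [16, 9, 6, 5, 4, 2, 1]; [13, 6, 3, 2, 1]; [9, 2]; [8, 1]; [6]; [5]; [4]; [3]; [2]; [1]. Product of hooks = 1676928614400. So f^λ = 22! / 1676928614400 = 1124000727777607680000 / 1676928614400 = 670273450.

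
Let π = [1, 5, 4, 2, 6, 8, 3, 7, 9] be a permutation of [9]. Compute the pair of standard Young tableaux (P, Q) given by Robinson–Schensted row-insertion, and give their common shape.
P = [1, 2, 3, 7, 9] / [4, 6, 8] / [5];  Q = [1, 2, 5, 6, 9] / [3, 7, 8] / [4];  common shape = (5, 3, 1)

Row-insert the values π_1, π_2, … into P one at a time, bumping the leftmost entry strictly greater than the inserted value down to the next row. The recording tableau Q records, in position (i, j), the step at which that cell was added to P.
  Insert 1 (step 1): P = [1];  Q = [1]
  Insert 5 (step 2): P = [1, 5];  Q = [1, 2]
  Insert 4 (step 3): P = [1, 4] / [5];  Q = [1, 2] / [3]
  Insert 2 (step 4): P = [1, 2] / [4] / [5];  Q = [1, 2] / [3] / [4]
  Insert 6 (step 5): P = [1, 2, 6] / [4] / [5];  Q = [1, 2, 5] / [3] / [4]
  Insert 8 (step 6): P = [1, 2, 6, 8] / [4] / [5];  Q = [1, 2, 5, 6] / [3] / [4]
  Insert 3 (step 7): P = [1, 2, 3, 8] / [4, 6] / [5];  Q = [1, 2, 5, 6] / [3, 7] / [4]
  Insert 7 (step 8): P = [1, 2, 3, 7] / [4, 6, 8] / [5];  Q = [1, 2, 5, 6] / [3, 7, 8] / [4]
  Insert 9 (step 9): P = [1, 2, 3, 7, 9] / [4, 6, 8] / [5];  Q = [1, 2, 5, 6, 9] / [3, 7, 8] / [4]
Final shape: (5, 3, 1).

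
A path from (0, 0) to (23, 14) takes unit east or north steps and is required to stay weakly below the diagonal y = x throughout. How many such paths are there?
Number of paths = 2544619500

By the reflection principle (André's argument), the number of monotone paths to (23, 14) with n ≤ m that never go above y = x is C(37, 23) − C(37, 24) = 6107086800 − 3562467300 = 2544619500.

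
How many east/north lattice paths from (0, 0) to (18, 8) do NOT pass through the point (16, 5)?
Number of paths = 1358785

Total paths from (0, 0) to (18, 8): C(26, 18) = 1562275. Paths through (16, 5): (paths (0, 0) → (16, 5)) × (paths (16, 5) → (18, 8)) = C(21, 16) · C(5, 2) = 20349 · 10 = 203490. Avoidance count = 1562275 − 203490 = 1358785.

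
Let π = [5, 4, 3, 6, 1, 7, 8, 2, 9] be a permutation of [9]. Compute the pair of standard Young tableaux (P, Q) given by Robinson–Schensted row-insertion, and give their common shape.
P = [1, 2, 7, 8, 9] / [3, 6] / [4] / [5];  Q = [1, 4, 6, 7, 9] / [2, 8] / [3] / [5];  common shape = (5, 2, 1, 1)

Row-insert the values π_1, π_2, … into P one at a time, bumping the leftmost entry strictly greater than the inserted value down to the next row. The recording tableau Q records, in position (i, j), the step at which that cell was added to P.
  Insert 5 (step 1): P = [5];  Q = [1]
  Insert 4 (step 2): P = [4] / [5];  Q = [1] / [2]
  Insert 3 (step 3): P = [3] / [4] / [5];  Q = [1] / [2] / [3]
  Insert 6 (step 4): P = [3, 6] / [4] / [5];  Q = [1, 4] / [2] / [3]
  Insert 1 (step 5): P = [1, 6] / [3] / [4] / [5];  Q = [1, 4] / [2] / [3] / [5]
  Insert 7 (step 6): P = [1, 6, 7] / [3] / [4] / [5];  Q = [1, 4, 6] / [2] / [3] / [5]
  Insert 8 (step 7): P = [1, 6, 7, 8] / [3] / [4] / [5];  Q = [1, 4, 6, 7] / [2] / [3] / [5]
  Insert 2 (step 8): P = [1, 2, 7, 8] / [3, 6] / [4] / [5];  Q = [1, 4, 6, 7] / [2, 8] / [3] / [5]
  Insert 9 (step 9): P = [1, 2, 7, 8, 9] / [3, 6] / [4] / [5];  Q = [1, 4, 6, 7, 9] / [2, 8] / [3] / [5]
Final shape: (5, 2, 1, 1).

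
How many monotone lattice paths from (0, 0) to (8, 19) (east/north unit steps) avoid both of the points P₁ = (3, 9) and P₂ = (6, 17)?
Number of paths = 1171533

Inclusion–exclusion. Total paths: C(27, 8) = 2220075. Through P₁: C(12, 3)·C(15, 5) = 660660. Through P₂: C(23, 6)·C(4, 2) = 605682. Since P₁ is strictly southwest of P₂, a monotone path through both must visit P₁ then P₂; paths through both = C(12, 3)·C(11, 3)·C(4, 2) = 217800. Avoid both = 2220075 − 660660 − 605682 + 217800 = 1171533.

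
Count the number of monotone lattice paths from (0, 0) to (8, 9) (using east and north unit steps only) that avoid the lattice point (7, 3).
Number of paths = 23470

Total paths from (0, 0) to (8, 9): C(17, 8) = 24310. Paths through (7, 3): (paths (0, 0) → (7, 3)) × (paths (7, 3) → (8, 9)) = C(10, 7) · C(7, 1) = 120 · 7 = 840. Avoidance count = 24310 − 840 = 23470.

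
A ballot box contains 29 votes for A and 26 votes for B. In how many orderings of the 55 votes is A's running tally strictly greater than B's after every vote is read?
Strict-lead orderings = 194214400834356

Total orderings of the 55 votes with 29 for A: C(55, 29) = 3560597348629860. By the Bertrand ballot formula (Cycle Lemma / reflection principle), the number of orderings in which A is strictly ahead of B throughout is (p − q)/(p + q) · C(p + q, p) = (29 − 26)/(29 + 26) · 3560597348629860 = 194214400834356.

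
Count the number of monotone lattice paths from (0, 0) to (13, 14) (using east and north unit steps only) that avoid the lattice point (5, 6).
Number of paths = 14112360

Total paths from (0, 0) to (13, 14): C(27, 13) = 20058300. Paths through (5, 6): (paths (0, 0) → (5, 6)) × (paths (5, 6) → (13, 14)) = C(11, 5) · C(16, 8) = 462 · 12870 = 5945940. Avoidance count = 20058300 − 5945940 = 14112360.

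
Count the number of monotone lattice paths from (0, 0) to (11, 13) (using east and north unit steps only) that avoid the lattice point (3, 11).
Number of paths = 2479764

Total paths from (0, 0) to (11, 13): C(24, 11) = 2496144. Paths through (3, 11): (paths (0, 0) → (3, 11)) × (paths (3, 11) → (11, 13)) = C(14, 3) · C(10, 8) = 364 · 45 = 16380. Avoidance count = 2496144 − 16380 = 2479764.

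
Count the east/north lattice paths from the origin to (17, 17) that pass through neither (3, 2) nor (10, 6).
Number of paths = 1408191228

Inclusion–exclusion. Total paths: C(34, 17) = 2333606220. Through P₁: C(5, 3)·C(29, 14) = 775587600. Through P₂: C(16, 10)·C(18, 7) = 254846592. Since P₁ is strictly southwest of P₂, a monotone path through both must visit P₁ then P₂; paths through both = C(5, 3)·C(11, 7)·C(18, 7) = 105019200. Avoid both = 2333606220 − 775587600 − 254846592 + 105019200 = 1408191228.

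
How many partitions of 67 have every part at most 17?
p(67, parts ≤ 17) = 1664525

Use the recurrence p(n, m) = p(n, m−1) + p(n−m, m): either the largest part is < m (count p(n, m−1)) or the largest part is exactly m (remove one copy of m, count p(n−m, m)). With p(0, ·) = 1 this gives p(67, parts ≤ 17) = 1664525. (By conjugating Young diagrams, this also counts partitions of 67 into at most 17 parts.)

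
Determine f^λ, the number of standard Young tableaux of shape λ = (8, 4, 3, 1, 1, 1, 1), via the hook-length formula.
# SYT of shape (8, 4, 3, 1, 1, 1, 1) = 23094500

Hook-length formula: f^λ = n! / Π hook(c), product over all cells c of the Young diagram. For λ = (8, 4, 3, 1, 1, 1, 1), n = 19 boxes. Hook lengths by row (left-to-right, top-to-bottom): [14, 9, 8, 6, 4, 3, 2, 1]; [9, 4, 3, 1]; [7, 2, 1]; [4]; [3]; [2]; [1]. Product of hooks = 5267275776. So f^λ = 19! / 5267275776 = 121645100408832000 / 5267275776 = 23094500.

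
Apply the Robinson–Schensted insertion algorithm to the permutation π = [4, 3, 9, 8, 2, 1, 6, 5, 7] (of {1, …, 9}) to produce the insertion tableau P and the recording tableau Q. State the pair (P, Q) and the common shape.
P = [1, 5, 7] / [2, 6] / [3, 8] / [4, 9];  Q = [1, 3, 9] / [2, 4] / [5, 7] / [6, 8];  common shape = (3, 2, 2, 2)

Row-insert the values π_1, π_2, … into P one at a time, bumping the leftmost entry strictly greater than the inserted value down to the next row. The recording tableau Q records, in position (i, j), the step at which that cell was added to P.
  Insert 4 (step 1): P = [4];  Q = [1]
  Insert 3 (step 2): P = [3] / [4];  Q = [1] / [2]
  Insert 9 (step 3): P = [3, 9] / [4];  Q = [1, 3] / [2]
  Insert 8 (step 4): P = [3, 8] / [4, 9];  Q = [1, 3] / [2, 4]
  Insert 2 (step 5): P = [2, 8] / [3, 9] / [4];  Q = [1, 3] / [2, 4] / [5]
  Insert 1 (step 6): P = [1, 8] / [2, 9] / [3] / [4];  Q = [1, 3] / [2, 4] / [5] / [6]
  Insert 6 (step 7): P = [1, 6] / [2, 8] / [3, 9] / [4];  Q = [1, 3] / [2, 4] / [5, 7] / [6]
  Insert 5 (step 8): P = [1, 5] / [2, 6] / [3, 8] / [4, 9];  Q = [1, 3] / [2, 4] / [5, 7] / [6, 8]
  Insert 7 (step 9): P = [1, 5, 7] / [2, 6] / [3, 8] / [4, 9];  Q = [1, 3, 9] / [2, 4] / [5, 7] / [6, 8]
Final shape: (3, 2, 2, 2).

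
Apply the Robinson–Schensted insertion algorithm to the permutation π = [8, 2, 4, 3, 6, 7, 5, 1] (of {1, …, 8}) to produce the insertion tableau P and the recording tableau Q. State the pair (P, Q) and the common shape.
P = [1, 3, 5, 7] / [2, 6] / [4] / [8];  Q = [1, 3, 5, 6] / [2, 7] / [4] / [8];  common shape = (4, 2, 1, 1)

Row-insert the values π_1, π_2, … into P one at a time, bumping the leftmost entry strictly greater than the inserted value down to the next row. The recording tableau Q records, in position (i, j), the step at which that cell was added to P.
  Insert 8 (step 1): P = [8];  Q = [1]
  Insert 2 (step 2): P = [2] / [8];  Q = [1] / [2]
  Insert 4 (step 3): P = [2, 4] / [8];  Q = [1, 3] / [2]
  Insert 3 (step 4): P = [2, 3] / [4] / [8];  Q = [1, 3] / [2] / [4]
  Insert 6 (step 5): P = [2, 3, 6] / [4] / [8];  Q = [1, 3, 5] / [2] / [4]
  Insert 7 (step 6): P = [2, 3, 6, 7] / [4] / [8];  Q = [1, 3, 5, 6] / [2] / [4]
  Insert 5 (step 7): P = [2, 3, 5, 7] / [4, 6] / [8];  Q = [1, 3, 5, 6] / [2, 7] / [4]
  Insert 1 (step 8): P = [1, 3, 5, 7] / [2, 6] / [4] / [8];  Q = [1, 3, 5, 6] / [2, 7] / [4] / [8]
Final shape: (4, 2, 1, 1).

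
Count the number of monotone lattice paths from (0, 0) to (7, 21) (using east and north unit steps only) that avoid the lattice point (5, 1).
Number of paths = 1182654

Total paths from (0, 0) to (7, 21): C(28, 7) = 1184040. Paths through (5, 1): (paths (0, 0) → (5, 1)) × (paths (5, 1) → (7, 21)) = C(6, 5) · C(22, 2) = 6 · 231 = 1386. Avoidance count = 1184040 − 1386 = 1182654.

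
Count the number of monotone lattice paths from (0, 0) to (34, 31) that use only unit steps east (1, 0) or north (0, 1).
Number of paths = 3397378086595889760

A monotone lattice path from (0, 0) to (34, 31) consists of 34 east steps and 31 north steps in some order, so it is determined by which 34 of the 65 steps are east. The count is C(65, 34) = 3397378086595889760.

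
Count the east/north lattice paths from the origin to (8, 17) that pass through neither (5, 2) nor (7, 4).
Number of paths = 1061583

Inclusion–exclusion. Total paths: C(25, 8) = 1081575. Through P₁: C(7, 5)·C(18, 3) = 17136. Through P₂: C(11, 7)·C(14, 1) = 4620. Since P₁ is strictly southwest of P₂, a monotone path through both must visit P₁ then P₂; paths through both = C(7, 5)·C(4, 2)·C(14, 1) = 1764. Avoid both = 1081575 − 17136 − 4620 + 1764 = 1061583.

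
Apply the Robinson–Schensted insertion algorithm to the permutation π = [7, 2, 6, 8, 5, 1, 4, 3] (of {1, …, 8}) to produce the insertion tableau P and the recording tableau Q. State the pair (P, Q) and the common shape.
P = [1, 3, 8] / [2, 4] / [5] / [6] / [7];  Q = [1, 3, 4] / [2, 7] / [5] / [6] / [8];  common shape = (3, 2, 1, 1, 1)

Row-insert the values π_1, π_2, … into P one at a time, bumping the leftmost entry strictly greater than the inserted value down to the next row. The recording tableau Q records, in position (i, j), the step at which that cell was added to P.
  Insert 7 (step 1): P = [7];  Q = [1]
  Insert 2 (step 2): P = [2] / [7];  Q = [1] / [2]
  Insert 6 (step 3): P = [2, 6] / [7];  Q = [1, 3] / [2]
  Insert 8 (step 4): P = [2, 6, 8] / [7];  Q = [1, 3, 4] / [2]
  Insert 5 (step 5): P = [2, 5, 8] / [6] / [7];  Q = [1, 3, 4] / [2] / [5]
  Insert 1 (step 6): P = [1, 5, 8] / [2] / [6] / [7];  Q = [1, 3, 4] / [2] / [5] / [6]
  Insert 4 (step 7): P = [1, 4, 8] / [2, 5] / [6] / [7];  Q = [1, 3, 4] / [2, 7] / [5] / [6]
  Insert 3 (step 8): P = [1, 3, 8] / [2, 4] / [5] / [6] / [7];  Q = [1, 3, 4] / [2, 7] / [5] / [6] / [8]
Final shape: (3, 2, 1, 1, 1).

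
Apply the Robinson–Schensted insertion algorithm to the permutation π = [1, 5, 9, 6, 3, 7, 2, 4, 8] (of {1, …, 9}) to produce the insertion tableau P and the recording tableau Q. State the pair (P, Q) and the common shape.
P = [1, 2, 4, 7, 8] / [3, 6] / [5] / [9];  Q = [1, 2, 3, 6, 9] / [4, 8] / [5] / [7];  common shape = (5, 2, 1, 1)

Row-insert the values π_1, π_2, … into P one at a time, bumping the leftmost entry strictly greater than the inserted value down to the next row. The recording tableau Q records, in position (i, j), the step at which that cell was added to P.
  Insert 1 (step 1): P = [1];  Q = [1]
  Insert 5 (step 2): P = [1, 5];  Q = [1, 2]
  Insert 9 (step 3): P = [1, 5, 9];  Q = [1, 2, 3]
  Insert 6 (step 4): P = [1, 5, 6] / [9];  Q = [1, 2, 3] / [4]
  Insert 3 (step 5): P = [1, 3, 6] / [5] / [9];  Q = [1, 2, 3] / [4] / [5]
  Insert 7 (step 6): P = [1, 3, 6, 7] / [5] / [9];  Q = [1, 2, 3, 6] / [4] / [5]
  Insert 2 (step 7): P = [1, 2, 6, 7] / [3] / [5] / [9];  Q = [1, 2, 3, 6] / [4] / [5] / [7]
  Insert 4 (step 8): P = [1, 2, 4, 7] / [3, 6] / [5] / [9];  Q = [1, 2, 3, 6] / [4, 8] / [5] / [7]
  Insert 8 (step 9): P = [1, 2, 4, 7, 8] / [3, 6] / [5] / [9];  Q = [1, 2, 3, 6, 9] / [4, 8] / [5] / [7]
Final shape: (5, 2, 1, 1).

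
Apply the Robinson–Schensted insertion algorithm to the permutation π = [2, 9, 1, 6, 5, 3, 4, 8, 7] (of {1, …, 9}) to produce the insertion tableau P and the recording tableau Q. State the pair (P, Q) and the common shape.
P = [1, 3, 4, 7] / [2, 5, 8] / [6] / [9];  Q = [1, 2, 7, 8] / [3, 4, 9] / [5] / [6];  common shape = (4, 3, 1, 1)

Row-insert the values π_1, π_2, … into P one at a time, bumping the leftmost entry strictly greater than the inserted value down to the next row. The recording tableau Q records, in position (i, j), the step at which that cell was added to P.
  Insert 2 (step 1): P = [2];  Q = [1]
  Insert 9 (step 2): P = [2, 9];  Q = [1, 2]
  Insert 1 (step 3): P = [1, 9] / [2];  Q = [1, 2] / [3]
  Insert 6 (step 4): P = [1, 6] / [2, 9];  Q = [1, 2] / [3, 4]
  Insert 5 (step 5): P = [1, 5] / [2, 6] / [9];  Q = [1, 2] / [3, 4] / [5]
  Insert 3 (step 6): P = [1, 3] / [2, 5] / [6] / [9];  Q = [1, 2] / [3, 4] / [5] / [6]
  Insert 4 (step 7): P = [1, 3, 4] / [2, 5] / [6] / [9];  Q = [1, 2, 7] / [3, 4] / [5] / [6]
  Insert 8 (step 8): P = [1, 3, 4, 8] / [2, 5] / [6] / [9];  Q = [1, 2, 7, 8] / [3, 4] / [5] / [6]
  Insert 7 (step 9): P = [1, 3, 4, 7] / [2, 5, 8] / [6] / [9];  Q = [1, 2, 7, 8] / [3, 4, 9] / [5] / [6]
Final shape: (4, 3, 1, 1).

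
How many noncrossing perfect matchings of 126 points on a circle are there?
C_63 = 94295850558771979787935384946380125

These noncrossing handshakes are counted by the Catalan number C_n = (1/(n + 1)) · C(2n, n). For n = 63: C_63 = (1/64) · C(126, 63) = 6034934435761406706427864636568328000/64 = 94295850558771979787935384946380125.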